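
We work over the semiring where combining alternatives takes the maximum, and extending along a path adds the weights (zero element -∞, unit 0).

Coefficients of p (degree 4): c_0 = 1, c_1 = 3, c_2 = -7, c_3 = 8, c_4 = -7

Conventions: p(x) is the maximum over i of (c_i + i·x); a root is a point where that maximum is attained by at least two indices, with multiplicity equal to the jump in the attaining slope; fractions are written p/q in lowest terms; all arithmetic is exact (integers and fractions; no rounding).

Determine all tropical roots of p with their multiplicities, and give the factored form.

hull edge (i=0, c=1) to (i=3, c=8): slope 7/3, span 3
hull edge (i=3, c=8) to (i=4, c=-7): slope -15, span 1
Factored form: p(x) = -7 ⊗ (x ⊕ (-7/3)) ⊗ (x ⊕ (-7/3)) ⊗ (x ⊕ (-7/3)) ⊗ (x ⊕ 15)
Answer: roots = -7/3 (mult 3), 15 (mult 1)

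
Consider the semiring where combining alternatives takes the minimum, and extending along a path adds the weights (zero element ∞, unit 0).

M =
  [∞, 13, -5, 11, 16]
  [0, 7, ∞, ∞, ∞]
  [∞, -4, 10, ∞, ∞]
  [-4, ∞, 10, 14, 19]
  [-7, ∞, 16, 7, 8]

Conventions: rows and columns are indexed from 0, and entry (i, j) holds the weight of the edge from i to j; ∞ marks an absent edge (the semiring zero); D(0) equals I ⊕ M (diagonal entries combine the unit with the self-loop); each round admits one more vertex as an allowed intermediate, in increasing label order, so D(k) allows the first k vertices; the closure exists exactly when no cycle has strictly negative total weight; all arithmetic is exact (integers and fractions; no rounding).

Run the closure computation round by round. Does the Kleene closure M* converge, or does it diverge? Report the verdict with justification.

D(0):
  [0, 13, -5, 11, 16]
  [0, 0, ∞, ∞, ∞]
  [∞, -4, 0, ∞, ∞]
  [-4, ∞, 10, 0, 19]
  [-7, ∞, 16, 7, 0]
D(1):
  [0, 13, -5, 11, 16]
  [0, 0, -5, 11, 16]
  [∞, -4, 0, ∞, ∞]
  [-4, 9, -9, 0, 12]
  [-7, 6, -12, 4, 0]
Detection: at round 2, diagonal entry (2, 2) turns strictly negative.
Key observation: the cycle 2->1->0->2 has total weight (-4) + 0 + (-5), which is strictly negative.
Answer: DIVERGES — negative cycle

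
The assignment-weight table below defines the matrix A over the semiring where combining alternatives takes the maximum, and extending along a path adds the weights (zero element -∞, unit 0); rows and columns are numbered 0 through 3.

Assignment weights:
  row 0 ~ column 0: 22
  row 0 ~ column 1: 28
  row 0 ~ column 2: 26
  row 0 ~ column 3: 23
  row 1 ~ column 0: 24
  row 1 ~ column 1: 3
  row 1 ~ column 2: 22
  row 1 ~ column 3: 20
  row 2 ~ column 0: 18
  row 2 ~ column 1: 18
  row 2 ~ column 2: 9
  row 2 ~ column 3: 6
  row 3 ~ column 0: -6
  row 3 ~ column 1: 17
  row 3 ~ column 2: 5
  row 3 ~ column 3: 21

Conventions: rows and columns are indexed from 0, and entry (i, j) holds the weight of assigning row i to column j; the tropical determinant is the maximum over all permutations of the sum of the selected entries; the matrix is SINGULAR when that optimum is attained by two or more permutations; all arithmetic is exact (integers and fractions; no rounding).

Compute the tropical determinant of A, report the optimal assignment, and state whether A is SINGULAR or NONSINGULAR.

σ = (0, 1, 2, 3): 22 + 3 + 9 + 21 = 55
σ = (0, 1, 3, 2): 22 + 3 + 6 + 5 = 36
σ = (0, 2, 1, 3): 22 + 22 + 18 + 21 = 83
σ = (0, 2, 3, 1): 22 + 22 + 6 + 17 = 67
σ = (0, 3, 1, 2): 22 + 20 + 18 + 5 = 65
σ = (0, 3, 2, 1): 22 + 20 + 9 + 17 = 68
σ = (1, 0, 2, 3): 28 + 24 + 9 + 21 = 82
σ = (1, 0, 3, 2): 28 + 24 + 6 + 5 = 63
σ = (1, 2, 0, 3): 28 + 22 + 18 + 21 = 89
σ = (1, 2, 3, 0): 28 + 22 + 6 + (-6) = 50
σ = (1, 3, 0, 2): 28 + 20 + 18 + 5 = 71
σ = (1, 3, 2, 0): 28 + 20 + 9 + (-6) = 51
σ = (2, 0, 1, 3): 26 + 24 + 18 + 21 = 89
σ = (2, 0, 3, 1): 26 + 24 + 6 + 17 = 73
σ = (2, 1, 0, 3): 26 + 3 + 18 + 21 = 68
σ = (2, 1, 3, 0): 26 + 3 + 6 + (-6) = 29
σ = (2, 3, 0, 1): 26 + 20 + 18 + 17 = 81
σ = (2, 3, 1, 0): 26 + 20 + 18 + (-6) = 58
σ = (3, 0, 1, 2): 23 + 24 + 18 + 5 = 70
σ = (3, 0, 2, 1): 23 + 24 + 9 + 17 = 73
σ = (3, 1, 0, 2): 23 + 3 + 18 + 5 = 49
σ = (3, 1, 2, 0): 23 + 3 + 9 + (-6) = 29
σ = (3, 2, 0, 1): 23 + 22 + 18 + 17 = 80
σ = (3, 2, 1, 0): 23 + 22 + 18 + (-6) = 57
Optimal value attained by: σ = (1, 2, 0, 3).
Answer: det⊕(A) = 89; verdict: SINGULAR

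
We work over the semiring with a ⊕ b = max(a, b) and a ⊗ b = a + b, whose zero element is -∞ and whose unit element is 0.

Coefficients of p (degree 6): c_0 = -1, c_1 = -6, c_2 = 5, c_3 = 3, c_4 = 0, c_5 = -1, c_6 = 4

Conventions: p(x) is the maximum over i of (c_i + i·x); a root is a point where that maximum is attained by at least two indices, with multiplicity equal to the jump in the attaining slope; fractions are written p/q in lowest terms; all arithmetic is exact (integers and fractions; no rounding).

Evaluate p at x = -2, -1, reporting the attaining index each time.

p(-2) = max(-1+0·(-2)=-1, -6+1·(-2)=-8, 5+2·(-2)=1, 3+3·(-2)=-3, 0+4·(-2)=-8, -1+5·(-2)=-11, 4+6·(-2)=-8) = 1 (attained by i=2)
p(-1) = max(-1+0·(-1)=-1, -6+1·(-1)=-7, 5+2·(-1)=3, 3+3·(-1)=0, 0+4·(-1)=-4, -1+5·(-1)=-6, 4+6·(-1)=-2) = 3 (attained by i=2)
Answer: p(-2) = 1; p(-1) = 3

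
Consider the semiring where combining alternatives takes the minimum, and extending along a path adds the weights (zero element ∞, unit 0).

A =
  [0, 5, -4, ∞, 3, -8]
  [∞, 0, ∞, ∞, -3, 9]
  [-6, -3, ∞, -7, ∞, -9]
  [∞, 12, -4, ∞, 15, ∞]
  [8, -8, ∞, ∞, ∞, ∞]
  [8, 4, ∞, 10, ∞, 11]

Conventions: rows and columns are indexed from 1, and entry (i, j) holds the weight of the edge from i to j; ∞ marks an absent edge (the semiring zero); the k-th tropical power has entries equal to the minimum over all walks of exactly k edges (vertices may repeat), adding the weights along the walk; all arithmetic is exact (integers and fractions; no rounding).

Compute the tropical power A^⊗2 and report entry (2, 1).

A^⊗2:
  [-10, -7, -4, -11, 2, -13]
  [5, -11, ∞, 19, -3, 9]
  [-6, -5, -11, 1, -6, -14]
  [-10, -7, ∞, -11, 9, -13]
  [8, -8, 4, ∞, -11, 0]
  [8, 4, 4, 21, 1, 0]
Key observation: the optimum is the walk 2->5->1, with weight (-3) + 8 = 5.
Optimal value attained by: walk 2->5->1.
Answer: (A^⊗2)[2][1] = 5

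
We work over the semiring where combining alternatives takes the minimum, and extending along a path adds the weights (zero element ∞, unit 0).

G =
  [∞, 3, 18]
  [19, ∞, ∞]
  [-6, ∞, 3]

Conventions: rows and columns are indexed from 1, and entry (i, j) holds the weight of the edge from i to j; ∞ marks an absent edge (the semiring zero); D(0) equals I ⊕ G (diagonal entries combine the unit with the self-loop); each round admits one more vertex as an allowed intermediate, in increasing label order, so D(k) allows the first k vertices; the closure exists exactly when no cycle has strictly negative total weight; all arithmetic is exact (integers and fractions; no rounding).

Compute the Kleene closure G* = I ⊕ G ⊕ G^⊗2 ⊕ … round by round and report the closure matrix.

D(0):
  [0, 3, 18]
  [19, 0, ∞]
  [-6, ∞, 0]
D(1):
  [0, 3, 18]
  [19, 0, 37]
  [-6, -3, 0]
D(2):
  [0, 3, 18]
  [19, 0, 37]
  [-6, -3, 0]
D(3):
  [0, 3, 18]
  [19, 0, 37]
  [-6, -3, 0]
Answer: G* = [[0, 3, 18], [19, 0, 37], [-6, -3, 0]]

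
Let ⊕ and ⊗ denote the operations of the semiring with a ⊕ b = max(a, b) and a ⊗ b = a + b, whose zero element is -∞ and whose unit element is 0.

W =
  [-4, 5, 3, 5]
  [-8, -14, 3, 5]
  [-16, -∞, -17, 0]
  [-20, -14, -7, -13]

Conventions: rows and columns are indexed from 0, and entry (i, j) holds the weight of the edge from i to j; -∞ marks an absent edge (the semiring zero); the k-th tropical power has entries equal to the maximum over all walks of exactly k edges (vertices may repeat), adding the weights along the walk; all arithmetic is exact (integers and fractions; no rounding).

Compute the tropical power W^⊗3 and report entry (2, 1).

W^⊗2:
  [-3, 1, 8, 10]
  [-12, -3, -2, 3]
  [-20, -11, -7, -11]
  [-22, -15, -11, -7]
W^⊗3:
  [-7, 2, 4, 8]
  [-11, -7, 0, 2]
  [-19, -15, -8, -6]
  [-23, -17, -12, -10]
Key observation: the optimum is the walk 2->0->0->1, with weight (-16) + (-4) + 5 = -15.
Optimal value attained by: walk 2->0->0->1.
Answer: (W^⊗3)[2][1] = -15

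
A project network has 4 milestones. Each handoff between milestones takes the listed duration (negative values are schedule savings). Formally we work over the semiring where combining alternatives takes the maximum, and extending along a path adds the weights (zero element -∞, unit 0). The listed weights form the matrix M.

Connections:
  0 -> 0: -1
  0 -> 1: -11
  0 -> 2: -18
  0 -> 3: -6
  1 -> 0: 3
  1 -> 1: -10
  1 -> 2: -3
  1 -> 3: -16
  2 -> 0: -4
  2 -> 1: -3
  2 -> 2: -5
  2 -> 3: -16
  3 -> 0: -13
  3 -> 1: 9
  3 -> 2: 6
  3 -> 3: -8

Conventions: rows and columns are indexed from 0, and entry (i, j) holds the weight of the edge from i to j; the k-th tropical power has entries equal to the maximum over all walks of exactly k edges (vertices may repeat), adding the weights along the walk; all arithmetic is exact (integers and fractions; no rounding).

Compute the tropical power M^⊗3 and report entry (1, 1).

M^⊗2:
  [-2, 3, 0, -7]
  [2, -6, -8, -3]
  [0, -7, -6, -10]
  [12, 3, 6, -7]
M^⊗3:
  [6, 2, 0, -8]
  [1, 6, 3, -4]
  [-1, -1, -4, -6]
  [11, 3, 1, 6]
Key observation: the optimum is the walk 1->0->3->1, with weight 3 + (-6) + 9 = 6.
Optimal value attained by: walk 1->0->3->1.
Answer: (M^⊗3)[1][1] = 6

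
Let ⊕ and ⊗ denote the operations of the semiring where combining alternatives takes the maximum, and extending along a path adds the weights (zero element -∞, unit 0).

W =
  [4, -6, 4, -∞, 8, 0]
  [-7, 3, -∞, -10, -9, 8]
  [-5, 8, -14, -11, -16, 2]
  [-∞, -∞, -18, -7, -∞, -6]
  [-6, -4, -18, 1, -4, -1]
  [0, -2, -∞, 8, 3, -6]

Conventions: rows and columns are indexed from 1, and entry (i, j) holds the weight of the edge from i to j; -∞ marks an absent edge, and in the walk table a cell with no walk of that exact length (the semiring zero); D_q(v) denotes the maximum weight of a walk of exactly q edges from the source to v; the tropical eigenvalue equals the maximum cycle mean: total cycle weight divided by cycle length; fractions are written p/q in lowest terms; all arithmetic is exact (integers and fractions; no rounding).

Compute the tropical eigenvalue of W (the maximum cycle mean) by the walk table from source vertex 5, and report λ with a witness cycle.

q=0: [-∞, -∞, -∞, -∞, 0, -∞]
q=1: [-6, -4, -18, 1, -4, -1]
q=2: [-1, -1, -2, 7, 2, 4]
q=3: [4, 6, 3, 12, 7, 7]
q=4: [8, 11, 8, 15, 12, 14]
q=5: [14, 16, 12, 22, 17, 19]
q=6: [19, 20, 18, 27, 22, 24]
Optimal cycle mean attained by: cycle 1->3->2->6->1, total 4 + 8 + 8 + 0, length 4.
Answer: λ = 5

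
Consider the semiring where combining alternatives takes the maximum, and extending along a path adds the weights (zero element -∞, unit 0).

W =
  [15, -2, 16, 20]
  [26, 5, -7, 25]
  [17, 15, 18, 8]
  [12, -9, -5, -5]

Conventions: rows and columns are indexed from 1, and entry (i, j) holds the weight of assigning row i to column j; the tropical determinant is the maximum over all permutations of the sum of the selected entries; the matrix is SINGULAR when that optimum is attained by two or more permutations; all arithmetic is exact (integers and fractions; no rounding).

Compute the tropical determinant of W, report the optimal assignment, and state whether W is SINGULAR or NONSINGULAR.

σ = (1, 2, 3, 4): 15 + 5 + 18 + (-5) = 33
σ = (1, 2, 4, 3): 15 + 5 + 8 + (-5) = 23
σ = (1, 3, 2, 4): 15 + (-7) + 15 + (-5) = 18
σ = (1, 3, 4, 2): 15 + (-7) + 8 + (-9) = 7
σ = (1, 4, 2, 3): 15 + 25 + 15 + (-5) = 50
σ = (1, 4, 3, 2): 15 + 25 + 18 + (-9) = 49
σ = (2, 1, 3, 4): (-2) + 26 + 18 + (-5) = 37
σ = (2, 1, 4, 3): (-2) + 26 + 8 + (-5) = 27
σ = (2, 3, 1, 4): (-2) + (-7) + 17 + (-5) = 3
σ = (2, 3, 4, 1): (-2) + (-7) + 8 + 12 = 11
σ = (2, 4, 1, 3): (-2) + 25 + 17 + (-5) = 35
σ = (2, 4, 3, 1): (-2) + 25 + 18 + 12 = 53
σ = (3, 1, 2, 4): 16 + 26 + 15 + (-5) = 52
σ = (3, 1, 4, 2): 16 + 26 + 8 + (-9) = 41
σ = (3, 2, 1, 4): 16 + 5 + 17 + (-5) = 33
σ = (3, 2, 4, 1): 16 + 5 + 8 + 12 = 41
σ = (3, 4, 1, 2): 16 + 25 + 17 + (-9) = 49
σ = (3, 4, 2, 1): 16 + 25 + 15 + 12 = 68
σ = (4, 1, 2, 3): 20 + 26 + 15 + (-5) = 56
σ = (4, 1, 3, 2): 20 + 26 + 18 + (-9) = 55
σ = (4, 2, 1, 3): 20 + 5 + 17 + (-5) = 37
σ = (4, 2, 3, 1): 20 + 5 + 18 + 12 = 55
σ = (4, 3, 1, 2): 20 + (-7) + 17 + (-9) = 21
σ = (4, 3, 2, 1): 20 + (-7) + 15 + 12 = 40
Optimal value attained by: σ = (3, 4, 2, 1).
Answer: det⊕(W) = 68; verdict: NONSINGULAR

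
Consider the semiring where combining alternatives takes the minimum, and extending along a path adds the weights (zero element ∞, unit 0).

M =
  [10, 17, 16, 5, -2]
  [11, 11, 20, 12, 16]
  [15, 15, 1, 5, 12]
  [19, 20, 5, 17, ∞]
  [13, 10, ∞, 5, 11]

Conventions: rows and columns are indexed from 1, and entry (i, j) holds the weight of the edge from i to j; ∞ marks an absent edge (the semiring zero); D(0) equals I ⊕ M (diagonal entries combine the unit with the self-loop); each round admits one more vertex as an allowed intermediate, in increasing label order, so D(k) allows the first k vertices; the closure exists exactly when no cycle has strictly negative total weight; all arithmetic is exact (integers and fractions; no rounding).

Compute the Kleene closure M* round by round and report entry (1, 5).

D(0):
  [0, 17, 16, 5, -2]
  [11, 0, 20, 12, 16]
  [15, 15, 0, 5, 12]
  [19, 20, 5, 0, ∞]
  [13, 10, ∞, 5, 0]
D(1):
  [0, 17, 16, 5, -2]
  [11, 0, 20, 12, 9]
  [15, 15, 0, 5, 12]
  [19, 20, 5, 0, 17]
  [13, 10, 29, 5, 0]
D(2):
  [0, 17, 16, 5, -2]
  [11, 0, 20, 12, 9]
  [15, 15, 0, 5, 12]
  [19, 20, 5, 0, 17]
  [13, 10, 29, 5, 0]
D(3):
  [0, 17, 16, 5, -2]
  [11, 0, 20, 12, 9]
  [15, 15, 0, 5, 12]
  [19, 20, 5, 0, 17]
  [13, 10, 29, 5, 0]
D(4):
  [0, 17, 10, 5, -2]
  [11, 0, 17, 12, 9]
  [15, 15, 0, 5, 12]
  [19, 20, 5, 0, 17]
  [13, 10, 10, 5, 0]
D(5):
  [0, 8, 8, 3, -2]
  [11, 0, 17, 12, 9]
  [15, 15, 0, 5, 12]
  [19, 20, 5, 0, 17]
  [13, 10, 10, 5, 0]
Answer: M*[1][5] = -2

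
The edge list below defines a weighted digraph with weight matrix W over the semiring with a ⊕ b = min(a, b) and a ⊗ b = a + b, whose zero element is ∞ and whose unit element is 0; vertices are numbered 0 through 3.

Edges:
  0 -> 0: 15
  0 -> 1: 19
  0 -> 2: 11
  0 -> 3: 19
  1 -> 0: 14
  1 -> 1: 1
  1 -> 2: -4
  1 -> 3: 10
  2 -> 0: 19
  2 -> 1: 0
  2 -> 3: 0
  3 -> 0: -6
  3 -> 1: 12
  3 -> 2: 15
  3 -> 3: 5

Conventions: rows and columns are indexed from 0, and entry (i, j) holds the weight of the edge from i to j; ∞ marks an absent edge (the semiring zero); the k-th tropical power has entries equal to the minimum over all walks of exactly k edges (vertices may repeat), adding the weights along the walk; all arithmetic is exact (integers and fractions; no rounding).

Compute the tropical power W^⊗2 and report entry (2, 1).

W^⊗2:
  [13, 11, 15, 11]
  [4, -4, -3, -4]
  [-6, 1, -4, 5]
  [-1, 13, 5, 10]
Key observation: the optimum is the walk 2->1->1, with weight 0 + 1 = 1.
Optimal value attained by: walk 2->1->1.
Answer: (W^⊗2)[2][1] = 1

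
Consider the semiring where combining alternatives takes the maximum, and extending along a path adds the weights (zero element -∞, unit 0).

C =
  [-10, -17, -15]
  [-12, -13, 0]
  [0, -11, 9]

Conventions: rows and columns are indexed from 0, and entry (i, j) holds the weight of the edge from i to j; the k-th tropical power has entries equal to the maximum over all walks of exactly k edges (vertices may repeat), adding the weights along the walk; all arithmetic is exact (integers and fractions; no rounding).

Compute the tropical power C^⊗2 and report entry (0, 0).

C^⊗2:
  [-15, -26, -6]
  [0, -11, 9]
  [9, -2, 18]
Key observation: the optimum is the walk 0->2->0, with weight (-15) + 0 = -15.
Optimal value attained by: walk 0->2->0.
Answer: (C^⊗2)[0][0] = -15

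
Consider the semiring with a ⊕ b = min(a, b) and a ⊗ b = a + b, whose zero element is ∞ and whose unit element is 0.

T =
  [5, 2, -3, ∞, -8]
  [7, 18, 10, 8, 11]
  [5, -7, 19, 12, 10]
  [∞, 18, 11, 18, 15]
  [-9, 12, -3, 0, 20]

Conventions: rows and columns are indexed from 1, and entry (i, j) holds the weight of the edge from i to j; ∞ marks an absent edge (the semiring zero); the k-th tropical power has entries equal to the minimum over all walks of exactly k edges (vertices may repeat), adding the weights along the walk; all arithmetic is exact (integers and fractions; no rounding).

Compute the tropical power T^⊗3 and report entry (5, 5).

T^⊗2:
  [-17, -10, -11, -8, -3]
  [2, 3, 4, 11, -1]
  [0, 7, 2, 1, -3]
  [6, 4, 12, 15, 21]
  [-4, -10, -12, 9, -17]
T^⊗3:
  [-12, -18, -20, -3, -25]
  [-10, -3, -4, -1, -6]
  [-12, -5, -6, -3, -8]
  [11, 5, 3, 12, -2]
  [-26, -19, -20, -17, -12]
Key observation: the optimum is the walk 5->1->1->5, with weight (-9) + 5 + (-8) = -12.
Optimal value attained by: walk 5->1->1->5.
Answer: (T^⊗3)[5][5] = -12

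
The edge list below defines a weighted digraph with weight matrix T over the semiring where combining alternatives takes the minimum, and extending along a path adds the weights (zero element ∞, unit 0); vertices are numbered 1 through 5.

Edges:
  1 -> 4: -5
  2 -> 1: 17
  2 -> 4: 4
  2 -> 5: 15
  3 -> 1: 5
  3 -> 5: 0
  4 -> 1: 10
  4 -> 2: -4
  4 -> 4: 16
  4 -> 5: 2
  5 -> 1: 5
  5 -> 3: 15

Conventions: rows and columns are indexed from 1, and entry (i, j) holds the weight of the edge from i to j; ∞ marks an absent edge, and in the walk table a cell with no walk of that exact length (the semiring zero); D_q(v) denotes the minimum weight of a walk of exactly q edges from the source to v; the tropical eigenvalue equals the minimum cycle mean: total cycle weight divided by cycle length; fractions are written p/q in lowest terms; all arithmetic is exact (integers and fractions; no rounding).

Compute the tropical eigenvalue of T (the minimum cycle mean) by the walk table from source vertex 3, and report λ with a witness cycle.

q=0: [∞, ∞, 0, ∞, ∞]
q=1: [5, ∞, ∞, ∞, 0]
q=2: [5, ∞, 15, 0, ∞]
q=3: [10, -4, ∞, 0, 2]
q=4: [7, -4, 17, 0, 2]
q=5: [7, -4, 17, 0, 2]
Optimal cycle mean attained by: cycle 2->4->2, total 4 + (-4), length 2.
Answer: λ = 0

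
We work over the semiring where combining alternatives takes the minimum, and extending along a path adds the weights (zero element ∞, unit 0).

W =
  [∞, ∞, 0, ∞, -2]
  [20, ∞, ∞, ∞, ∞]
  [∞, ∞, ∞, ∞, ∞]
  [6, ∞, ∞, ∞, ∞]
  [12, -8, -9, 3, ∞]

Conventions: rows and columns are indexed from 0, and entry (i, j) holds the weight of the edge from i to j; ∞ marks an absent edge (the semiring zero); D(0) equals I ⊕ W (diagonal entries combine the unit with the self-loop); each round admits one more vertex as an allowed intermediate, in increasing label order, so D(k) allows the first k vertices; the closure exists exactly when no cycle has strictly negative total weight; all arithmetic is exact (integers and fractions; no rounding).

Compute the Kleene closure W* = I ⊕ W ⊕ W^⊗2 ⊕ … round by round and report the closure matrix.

D(0):
  [0, ∞, 0, ∞, -2]
  [20, 0, ∞, ∞, ∞]
  [∞, ∞, 0, ∞, ∞]
  [6, ∞, ∞, 0, ∞]
  [12, -8, -9, 3, 0]
D(1):
  [0, ∞, 0, ∞, -2]
  [20, 0, 20, ∞, 18]
  [∞, ∞, 0, ∞, ∞]
  [6, ∞, 6, 0, 4]
  [12, -8, -9, 3, 0]
D(2):
  [0, ∞, 0, ∞, -2]
  [20, 0, 20, ∞, 18]
  [∞, ∞, 0, ∞, ∞]
  [6, ∞, 6, 0, 4]
  [12, -8, -9, 3, 0]
D(3):
  [0, ∞, 0, ∞, -2]
  [20, 0, 20, ∞, 18]
  [∞, ∞, 0, ∞, ∞]
  [6, ∞, 6, 0, 4]
  [12, -8, -9, 3, 0]
D(4):
  [0, ∞, 0, ∞, -2]
  [20, 0, 20, ∞, 18]
  [∞, ∞, 0, ∞, ∞]
  [6, ∞, 6, 0, 4]
  [9, -8, -9, 3, 0]
D(5):
  [0, -10, -11, 1, -2]
  [20, 0, 9, 21, 18]
  [∞, ∞, 0, ∞, ∞]
  [6, -4, -5, 0, 4]
  [9, -8, -9, 3, 0]
Answer: W* = [[0, -10, -11, 1, -2], [20, 0, 9, 21, 18], [∞, ∞, 0, ∞, ∞], [6, -4, -5, 0, 4], [9, -8, -9, 3, 0]]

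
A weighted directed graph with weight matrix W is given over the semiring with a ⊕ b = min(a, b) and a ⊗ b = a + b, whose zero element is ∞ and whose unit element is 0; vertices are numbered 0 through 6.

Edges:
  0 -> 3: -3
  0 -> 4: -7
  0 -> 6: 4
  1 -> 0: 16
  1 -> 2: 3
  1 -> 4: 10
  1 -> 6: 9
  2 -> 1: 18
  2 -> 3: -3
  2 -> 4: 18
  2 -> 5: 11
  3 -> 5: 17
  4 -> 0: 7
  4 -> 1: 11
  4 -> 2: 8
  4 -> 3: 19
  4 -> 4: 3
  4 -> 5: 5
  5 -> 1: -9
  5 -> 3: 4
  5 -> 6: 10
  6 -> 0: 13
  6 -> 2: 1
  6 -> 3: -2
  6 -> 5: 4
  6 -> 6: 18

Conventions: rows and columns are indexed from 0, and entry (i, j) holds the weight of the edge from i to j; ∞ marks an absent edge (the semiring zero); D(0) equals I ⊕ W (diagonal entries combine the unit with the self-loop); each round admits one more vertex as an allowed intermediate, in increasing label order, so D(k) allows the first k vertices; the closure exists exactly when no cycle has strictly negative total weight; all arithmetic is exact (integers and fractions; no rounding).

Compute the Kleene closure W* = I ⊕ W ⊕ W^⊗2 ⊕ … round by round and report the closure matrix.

D(0):
  [0, ∞, ∞, -3, -7, ∞, 4]
  [16, 0, 3, ∞, 10, ∞, 9]
  [∞, 18, 0, -3, 18, 11, ∞]
  [∞, ∞, ∞, 0, ∞, 17, ∞]
  [7, 11, 8, 19, 0, 5, ∞]
  [∞, -9, ∞, 4, ∞, 0, 10]
  [13, ∞, 1, -2, ∞, 4, 0]
D(1):
  [0, ∞, ∞, -3, -7, ∞, 4]
  [16, 0, 3, 13, 9, ∞, 9]
  [∞, 18, 0, -3, 18, 11, ∞]
  [∞, ∞, ∞, 0, ∞, 17, ∞]
  [7, 11, 8, 4, 0, 5, 11]
  [∞, -9, ∞, 4, ∞, 0, 10]
  [13, ∞, 1, -2, 6, 4, 0]
D(2):
  [0, ∞, ∞, -3, -7, ∞, 4]
  [16, 0, 3, 13, 9, ∞, 9]
  [34, 18, 0, -3, 18, 11, 27]
  [∞, ∞, ∞, 0, ∞, 17, ∞]
  [7, 11, 8, 4, 0, 5, 11]
  [7, -9, -6, 4, 0, 0, 0]
  [13, ∞, 1, -2, 6, 4, 0]
D(3):
  [0, ∞, ∞, -3, -7, ∞, 4]
  [16, 0, 3, 0, 9, 14, 9]
  [34, 18, 0, -3, 18, 11, 27]
  [∞, ∞, ∞, 0, ∞, 17, ∞]
  [7, 11, 8, 4, 0, 5, 11]
  [7, -9, -6, -9, 0, 0, 0]
  [13, 19, 1, -2, 6, 4, 0]
D(4):
  [0, ∞, ∞, -3, -7, 14, 4]
  [16, 0, 3, 0, 9, 14, 9]
  [34, 18, 0, -3, 18, 11, 27]
  [∞, ∞, ∞, 0, ∞, 17, ∞]
  [7, 11, 8, 4, 0, 5, 11]
  [7, -9, -6, -9, 0, 0, 0]
  [13, 19, 1, -2, 6, 4, 0]
D(5):
  [0, 4, 1, -3, -7, -2, 4]
  [16, 0, 3, 0, 9, 14, 9]
  [25, 18, 0, -3, 18, 11, 27]
  [∞, ∞, ∞, 0, ∞, 17, ∞]
  [7, 11, 8, 4, 0, 5, 11]
  [7, -9, -6, -9, 0, 0, 0]
  [13, 17, 1, -2, 6, 4, 0]
D(6):
  [0, -11, -8, -11, -7, -2, -2]
  [16, 0, 3, 0, 9, 14, 9]
  [18, 2, 0, -3, 11, 11, 11]
  [24, 8, 11, 0, 17, 17, 17]
  [7, -4, -1, -4, 0, 5, 5]
  [7, -9, -6, -9, 0, 0, 0]
  [11, -5, -2, -5, 4, 4, 0]
D(7):
  [0, -11, -8, -11, -7, -2, -2]
  [16, 0, 3, 0, 9, 13, 9]
  [18, 2, 0, -3, 11, 11, 11]
  [24, 8, 11, 0, 17, 17, 17]
  [7, -4, -1, -4, 0, 5, 5]
  [7, -9, -6, -9, 0, 0, 0]
  [11, -5, -2, -5, 4, 4, 0]
Answer: W* = [[0, -11, -8, -11, -7, -2, -2], [16, 0, 3, 0, 9, 13, 9], [18, 2, 0, -3, 11, 11, 11], [24, 8, 11, 0, 17, 17, 17], [7, -4, -1, -4, 0, 5, 5], [7, -9, -6, -9, 0, 0, 0], [11, -5, -2, -5, 4, 4, 0]]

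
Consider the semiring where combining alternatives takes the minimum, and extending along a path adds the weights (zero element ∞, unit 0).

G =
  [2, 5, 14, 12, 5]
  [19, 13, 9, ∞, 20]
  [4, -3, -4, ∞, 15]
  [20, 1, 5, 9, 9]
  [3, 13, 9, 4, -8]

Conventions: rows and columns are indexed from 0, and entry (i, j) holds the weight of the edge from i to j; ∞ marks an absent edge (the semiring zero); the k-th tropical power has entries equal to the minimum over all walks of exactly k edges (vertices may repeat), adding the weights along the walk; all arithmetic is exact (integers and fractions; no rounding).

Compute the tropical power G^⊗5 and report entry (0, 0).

G^⊗2:
  [4, 7, 10, 9, -3]
  [13, 6, 5, 24, 12]
  [0, -7, -8, 16, 7]
  [9, 2, 1, 13, 1]
  [-5, 5, 1, -4, -16]
G^⊗3:
  [0, 7, 6, 1, -11]
  [9, 2, 1, 16, 4]
  [-4, -11, -12, 11, -1]
  [4, -2, -3, 5, -7]
  [-13, -3, -7, -12, -24]
G^⊗4:
  [-8, 2, -2, -7, -19]
  [5, -2, -3, 8, -4]
  [-8, -15, -16, 3, -9]
  [-4, -6, -7, -3, -15]
  [-21, -11, -15, -20, -32]
G^⊗5:
  [-16, -6, -10, -15, -27]
  [-1, -6, -7, 0, -12]
  [-12, -19, -20, -5, -17]
  [-12, -10, -11, -11, -23]
  [-29, -19, -23, -28, -40]
Key observation: the optimum is the walk 0->4->4->4->4->0, with weight 5 + (-8) + (-8) + (-8) + 3 = -16.
Optimal value attained by: walk 0->4->4->4->4->0.
Answer: (G^⊗5)[0][0] = -16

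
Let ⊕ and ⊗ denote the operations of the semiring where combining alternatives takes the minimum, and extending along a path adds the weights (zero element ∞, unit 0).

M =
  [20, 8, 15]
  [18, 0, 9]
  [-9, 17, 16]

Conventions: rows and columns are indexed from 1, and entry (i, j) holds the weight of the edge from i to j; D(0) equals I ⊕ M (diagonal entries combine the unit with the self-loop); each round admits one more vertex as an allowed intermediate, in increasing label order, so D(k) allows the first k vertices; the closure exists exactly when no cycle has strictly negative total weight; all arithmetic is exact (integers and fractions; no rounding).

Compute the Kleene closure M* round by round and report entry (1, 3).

D(0):
  [0, 8, 15]
  [18, 0, 9]
  [-9, 17, 0]
D(1):
  [0, 8, 15]
  [18, 0, 9]
  [-9, -1, 0]
D(2):
  [0, 8, 15]
  [18, 0, 9]
  [-9, -1, 0]
D(3):
  [0, 8, 15]
  [0, 0, 9]
  [-9, -1, 0]
Answer: M*[1][3] = 15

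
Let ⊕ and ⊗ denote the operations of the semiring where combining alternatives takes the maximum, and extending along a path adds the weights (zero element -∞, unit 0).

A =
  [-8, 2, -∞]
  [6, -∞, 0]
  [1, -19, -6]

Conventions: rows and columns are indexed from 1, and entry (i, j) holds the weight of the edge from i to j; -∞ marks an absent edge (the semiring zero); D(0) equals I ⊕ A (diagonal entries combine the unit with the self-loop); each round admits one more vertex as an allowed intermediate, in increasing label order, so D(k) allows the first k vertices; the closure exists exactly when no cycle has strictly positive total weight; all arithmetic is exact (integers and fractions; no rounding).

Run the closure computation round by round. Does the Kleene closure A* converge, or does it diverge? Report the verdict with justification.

D(0):
  [0, 2, -∞]
  [6, 0, 0]
  [1, -19, 0]
Detection: at round 1, diagonal entry (2, 2) turns strictly positive.
Key observation: the cycle 2->1->2 has total weight 6 + 2, which is strictly positive.
Answer: DIVERGES — positive cycle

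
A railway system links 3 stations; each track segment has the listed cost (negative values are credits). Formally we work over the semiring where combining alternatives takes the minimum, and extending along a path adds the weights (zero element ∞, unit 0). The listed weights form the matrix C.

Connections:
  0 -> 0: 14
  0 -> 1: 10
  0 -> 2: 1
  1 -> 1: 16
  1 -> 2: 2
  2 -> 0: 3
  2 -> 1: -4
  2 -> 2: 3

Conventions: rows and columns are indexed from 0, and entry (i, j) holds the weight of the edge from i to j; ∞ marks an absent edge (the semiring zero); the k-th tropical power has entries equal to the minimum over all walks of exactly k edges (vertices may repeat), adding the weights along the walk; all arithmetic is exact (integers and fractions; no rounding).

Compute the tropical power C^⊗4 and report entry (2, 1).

C^⊗2:
  [4, -3, 4]
  [5, -2, 5]
  [6, -1, -2]
C^⊗3:
  [7, 0, -1]
  [8, 1, 0]
  [1, -6, 1]
C^⊗4:
  [2, -5, 2]
  [3, -4, 3]
  [4, -3, -4]
Key observation: the optimum is the walk 2->1->2->2->1, with weight (-4) + 2 + 3 + (-4) = -3.
Optimal value attained by: walk 2->1->2->2->1.
Answer: (C^⊗4)[2][1] = -3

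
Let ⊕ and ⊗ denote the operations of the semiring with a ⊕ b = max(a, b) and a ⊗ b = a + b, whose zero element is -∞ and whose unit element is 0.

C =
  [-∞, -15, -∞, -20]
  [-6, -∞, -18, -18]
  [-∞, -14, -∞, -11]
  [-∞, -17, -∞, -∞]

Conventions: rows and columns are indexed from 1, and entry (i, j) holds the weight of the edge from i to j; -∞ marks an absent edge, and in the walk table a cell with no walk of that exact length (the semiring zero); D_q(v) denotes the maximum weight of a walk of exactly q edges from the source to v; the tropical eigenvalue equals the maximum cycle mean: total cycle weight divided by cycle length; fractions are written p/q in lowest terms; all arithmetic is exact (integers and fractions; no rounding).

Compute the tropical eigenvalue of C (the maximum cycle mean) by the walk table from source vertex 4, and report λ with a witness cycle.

q=0: [-∞, -∞, -∞, 0]
q=1: [-∞, -17, -∞, -∞]
q=2: [-23, -∞, -35, -35]
q=3: [-∞, -38, -∞, -43]
q=4: [-44, -60, -56, -56]
Optimal cycle mean attained by: cycle 1->2->1, total (-15) + (-6), length 2.
Answer: λ = -21/2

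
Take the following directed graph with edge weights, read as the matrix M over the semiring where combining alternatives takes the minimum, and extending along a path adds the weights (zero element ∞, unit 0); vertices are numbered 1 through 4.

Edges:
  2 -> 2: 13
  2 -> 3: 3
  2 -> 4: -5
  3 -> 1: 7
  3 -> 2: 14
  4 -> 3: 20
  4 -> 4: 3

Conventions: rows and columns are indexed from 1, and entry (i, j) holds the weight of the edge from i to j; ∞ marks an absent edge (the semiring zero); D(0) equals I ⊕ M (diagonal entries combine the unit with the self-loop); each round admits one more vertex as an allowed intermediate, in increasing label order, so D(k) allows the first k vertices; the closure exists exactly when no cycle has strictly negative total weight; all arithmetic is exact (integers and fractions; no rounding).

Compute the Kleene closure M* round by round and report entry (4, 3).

D(0):
  [0, ∞, ∞, ∞]
  [∞, 0, 3, -5]
  [7, 14, 0, ∞]
  [∞, ∞, 20, 0]
D(1):
  [0, ∞, ∞, ∞]
  [∞, 0, 3, -5]
  [7, 14, 0, ∞]
  [∞, ∞, 20, 0]
D(2):
  [0, ∞, ∞, ∞]
  [∞, 0, 3, -5]
  [7, 14, 0, 9]
  [∞, ∞, 20, 0]
D(3):
  [0, ∞, ∞, ∞]
  [10, 0, 3, -5]
  [7, 14, 0, 9]
  [27, 34, 20, 0]
D(4):
  [0, ∞, ∞, ∞]
  [10, 0, 3, -5]
  [7, 14, 0, 9]
  [27, 34, 20, 0]
Answer: M*[4][3] = 20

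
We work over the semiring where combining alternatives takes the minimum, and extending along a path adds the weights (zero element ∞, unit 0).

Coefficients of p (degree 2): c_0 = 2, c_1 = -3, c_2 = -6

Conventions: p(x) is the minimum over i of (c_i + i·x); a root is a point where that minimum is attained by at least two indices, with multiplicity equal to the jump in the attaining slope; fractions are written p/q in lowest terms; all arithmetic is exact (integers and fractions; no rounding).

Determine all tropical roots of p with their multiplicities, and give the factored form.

hull edge (i=0, c=2) to (i=1, c=-3): slope -5, span 1
hull edge (i=1, c=-3) to (i=2, c=-6): slope -3, span 1
Factored form: p(x) = -6 ⊗ (x ⊕ 3) ⊗ (x ⊕ 5)
Answer: roots = 3 (mult 1), 5 (mult 1)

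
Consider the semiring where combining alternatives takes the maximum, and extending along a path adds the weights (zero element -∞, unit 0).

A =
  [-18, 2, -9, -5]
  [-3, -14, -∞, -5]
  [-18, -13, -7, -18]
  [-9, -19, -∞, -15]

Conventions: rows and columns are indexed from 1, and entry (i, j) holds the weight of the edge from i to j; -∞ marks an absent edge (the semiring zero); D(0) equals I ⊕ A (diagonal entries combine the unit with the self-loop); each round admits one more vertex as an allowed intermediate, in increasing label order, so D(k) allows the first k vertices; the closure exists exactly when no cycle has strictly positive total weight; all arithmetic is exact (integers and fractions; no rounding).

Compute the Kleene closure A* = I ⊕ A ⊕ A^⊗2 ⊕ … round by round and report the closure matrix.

D(0):
  [0, 2, -9, -5]
  [-3, 0, -∞, -5]
  [-18, -13, 0, -18]
  [-9, -19, -∞, 0]
D(1):
  [0, 2, -9, -5]
  [-3, 0, -12, -5]
  [-18, -13, 0, -18]
  [-9, -7, -18, 0]
D(2):
  [0, 2, -9, -3]
  [-3, 0, -12, -5]
  [-16, -13, 0, -18]
  [-9, -7, -18, 0]
D(3):
  [0, 2, -9, -3]
  [-3, 0, -12, -5]
  [-16, -13, 0, -18]
  [-9, -7, -18, 0]
D(4):
  [0, 2, -9, -3]
  [-3, 0, -12, -5]
  [-16, -13, 0, -18]
  [-9, -7, -18, 0]
Answer: A* = [[0, 2, -9, -3], [-3, 0, -12, -5], [-16, -13, 0, -18], [-9, -7, -18, 0]]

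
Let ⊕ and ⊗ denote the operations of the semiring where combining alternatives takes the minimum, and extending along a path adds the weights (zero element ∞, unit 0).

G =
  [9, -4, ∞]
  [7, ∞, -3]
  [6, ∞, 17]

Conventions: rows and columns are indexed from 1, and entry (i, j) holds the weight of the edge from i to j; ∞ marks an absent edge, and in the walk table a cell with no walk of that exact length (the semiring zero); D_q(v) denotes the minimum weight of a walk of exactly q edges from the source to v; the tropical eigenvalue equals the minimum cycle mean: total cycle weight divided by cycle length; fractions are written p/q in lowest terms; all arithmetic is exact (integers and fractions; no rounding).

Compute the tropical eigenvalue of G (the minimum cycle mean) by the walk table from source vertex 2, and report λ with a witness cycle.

q=0: [∞, 0, ∞]
q=1: [7, ∞, -3]
q=2: [3, 3, 14]
q=3: [10, -1, 0]
Optimal cycle mean attained by: cycle 1->2->3->1, total (-4) + (-3) + 6, length 3.
Answer: λ = -1/3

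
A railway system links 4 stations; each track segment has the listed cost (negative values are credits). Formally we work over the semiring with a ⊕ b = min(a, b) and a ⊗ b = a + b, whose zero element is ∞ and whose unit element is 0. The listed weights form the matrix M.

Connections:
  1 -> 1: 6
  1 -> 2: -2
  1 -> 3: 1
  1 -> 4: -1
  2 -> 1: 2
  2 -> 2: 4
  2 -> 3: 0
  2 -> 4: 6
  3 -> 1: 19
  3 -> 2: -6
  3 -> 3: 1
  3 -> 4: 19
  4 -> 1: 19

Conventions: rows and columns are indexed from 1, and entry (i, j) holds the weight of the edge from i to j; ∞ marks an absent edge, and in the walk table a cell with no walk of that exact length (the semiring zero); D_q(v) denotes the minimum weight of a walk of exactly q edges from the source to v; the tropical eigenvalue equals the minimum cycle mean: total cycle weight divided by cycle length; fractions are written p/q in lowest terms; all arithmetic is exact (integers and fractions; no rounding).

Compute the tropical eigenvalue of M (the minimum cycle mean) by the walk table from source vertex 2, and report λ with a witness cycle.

q=0: [∞, 0, ∞, ∞]
q=1: [2, 4, 0, 6]
q=2: [6, -6, 1, 1]
q=3: [-4, -5, -6, 0]
q=4: [-3, -12, -5, -5]
Optimal cycle mean attained by: cycle 2->3->2, total 0 + (-6), length 2.
Answer: λ = -3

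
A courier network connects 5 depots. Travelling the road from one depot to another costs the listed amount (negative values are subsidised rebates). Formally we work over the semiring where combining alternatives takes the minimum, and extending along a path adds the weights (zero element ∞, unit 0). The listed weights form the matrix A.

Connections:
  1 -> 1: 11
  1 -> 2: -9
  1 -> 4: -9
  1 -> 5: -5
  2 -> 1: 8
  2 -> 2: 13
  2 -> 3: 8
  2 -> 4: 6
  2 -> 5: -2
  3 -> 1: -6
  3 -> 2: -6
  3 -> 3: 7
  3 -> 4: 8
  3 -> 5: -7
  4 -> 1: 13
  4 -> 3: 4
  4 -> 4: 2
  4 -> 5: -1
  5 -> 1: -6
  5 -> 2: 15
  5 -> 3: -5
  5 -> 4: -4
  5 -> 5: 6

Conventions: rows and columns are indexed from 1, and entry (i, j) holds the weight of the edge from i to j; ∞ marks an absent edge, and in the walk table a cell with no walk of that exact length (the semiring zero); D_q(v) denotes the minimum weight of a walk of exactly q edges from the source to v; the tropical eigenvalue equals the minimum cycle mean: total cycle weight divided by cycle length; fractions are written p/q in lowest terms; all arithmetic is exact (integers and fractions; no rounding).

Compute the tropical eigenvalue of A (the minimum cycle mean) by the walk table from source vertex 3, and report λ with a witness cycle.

q=0: [∞, ∞, 0, ∞, ∞]
q=1: [-6, -6, 7, 8, -7]
q=2: [-13, -15, -12, -15, -11]
q=3: [-18, -22, -16, -22, -19]
q=4: [-25, -27, -24, -27, -24]
q=5: [-30, -34, -29, -34, -31]
Optimal cycle mean attained by: cycle 3->5->3, total (-7) + (-5), length 2.
Answer: λ = -6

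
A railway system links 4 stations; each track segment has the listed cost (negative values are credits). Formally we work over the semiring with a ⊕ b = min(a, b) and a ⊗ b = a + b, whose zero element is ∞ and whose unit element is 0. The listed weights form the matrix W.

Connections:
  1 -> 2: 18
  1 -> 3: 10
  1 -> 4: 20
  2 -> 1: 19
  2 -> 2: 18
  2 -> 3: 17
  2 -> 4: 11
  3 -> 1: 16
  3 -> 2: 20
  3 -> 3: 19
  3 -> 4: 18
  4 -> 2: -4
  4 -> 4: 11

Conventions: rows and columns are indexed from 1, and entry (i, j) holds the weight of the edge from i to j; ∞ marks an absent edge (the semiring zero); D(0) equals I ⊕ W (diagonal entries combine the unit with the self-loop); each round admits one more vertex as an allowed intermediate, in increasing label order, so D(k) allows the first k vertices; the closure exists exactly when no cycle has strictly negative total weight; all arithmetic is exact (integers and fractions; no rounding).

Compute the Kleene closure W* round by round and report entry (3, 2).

D(0):
  [0, 18, 10, 20]
  [19, 0, 17, 11]
  [16, 20, 0, 18]
  [∞, -4, ∞, 0]
D(1):
  [0, 18, 10, 20]
  [19, 0, 17, 11]
  [16, 20, 0, 18]
  [∞, -4, ∞, 0]
D(2):
  [0, 18, 10, 20]
  [19, 0, 17, 11]
  [16, 20, 0, 18]
  [15, -4, 13, 0]
D(3):
  [0, 18, 10, 20]
  [19, 0, 17, 11]
  [16, 20, 0, 18]
  [15, -4, 13, 0]
D(4):
  [0, 16, 10, 20]
  [19, 0, 17, 11]
  [16, 14, 0, 18]
  [15, -4, 13, 0]
Answer: W*[3][2] = 14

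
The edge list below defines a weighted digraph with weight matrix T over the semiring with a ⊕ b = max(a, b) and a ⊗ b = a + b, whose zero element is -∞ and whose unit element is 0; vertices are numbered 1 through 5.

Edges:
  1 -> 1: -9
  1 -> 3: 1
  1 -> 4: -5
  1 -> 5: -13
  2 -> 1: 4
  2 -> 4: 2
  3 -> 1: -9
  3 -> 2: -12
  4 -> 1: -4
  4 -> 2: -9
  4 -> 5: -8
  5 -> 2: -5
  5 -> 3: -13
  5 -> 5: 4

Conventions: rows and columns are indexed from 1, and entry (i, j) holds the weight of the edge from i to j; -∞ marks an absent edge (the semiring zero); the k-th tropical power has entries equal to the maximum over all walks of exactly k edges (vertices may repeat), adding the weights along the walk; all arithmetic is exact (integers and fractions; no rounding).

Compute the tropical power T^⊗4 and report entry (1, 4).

T^⊗2:
  [-8, -11, -8, -14, -9]
  [-2, -7, 5, -1, -6]
  [-8, -∞, -8, -10, -22]
  [-5, -13, -3, -7, -4]
  [-1, -1, -9, -3, 8]
T^⊗3:
  [-7, -14, -7, -9, -5]
  [-3, -7, -1, -5, -2]
  [-14, -19, -7, -13, -18]
  [-9, -9, -4, -10, 0]
  [3, 3, 0, 1, 12]
T^⊗4:
  [-10, -10, -6, -12, -1]
  [-3, -7, -2, -5, 2]
  [-15, -19, -13, -17, -14]
  [-5, -5, -8, -7, 4]
  [7, 7, 4, 5, 16]
Key observation: the optimum is the walk 1->3->2->1->4, with weight 1 + (-12) + 4 + (-5) = -12.
Optimal value attained by: walk 1->3->2->1->4.
Answer: (T^⊗4)[1][4] = -12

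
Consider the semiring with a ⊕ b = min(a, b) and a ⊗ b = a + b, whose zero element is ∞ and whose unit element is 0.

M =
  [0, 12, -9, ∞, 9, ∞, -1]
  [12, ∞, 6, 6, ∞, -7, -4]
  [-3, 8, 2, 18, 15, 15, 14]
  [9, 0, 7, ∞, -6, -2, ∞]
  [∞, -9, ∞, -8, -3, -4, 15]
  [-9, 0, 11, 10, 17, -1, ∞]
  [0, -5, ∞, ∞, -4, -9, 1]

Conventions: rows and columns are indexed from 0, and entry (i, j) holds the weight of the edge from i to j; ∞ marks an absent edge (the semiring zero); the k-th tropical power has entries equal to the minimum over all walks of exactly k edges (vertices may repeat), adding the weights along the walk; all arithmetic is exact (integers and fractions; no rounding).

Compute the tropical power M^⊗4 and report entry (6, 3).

M^⊗2:
  [-12, -6, -9, 1, -5, -10, -1]
  [-16, -9, 3, 3, -8, -13, -3]
  [-3, 6, -12, 7, 6, 1, -4]
  [-11, -15, 0, -14, -9, -10, -4]
  [-13, -12, -3, -11, -14, -16, -13]
  [-10, -1, -18, 6, 0, -7, -10]
  [-18, -13, -9, -12, -7, -12, -9]
M^⊗3:
  [-19, -14, -21, -13, -8, -13, -13]
  [-22, -17, -25, -16, -11, -16, -17]
  [-15, -9, -12, -2, -8, -13, -4]
  [-19, -18, -20, -17, -20, -22, -19]
  [-25, -23, -22, -22, -17, -22, -16]
  [-21, -15, -19, -8, -14, -19, -11]
  [-21, -16, -27, -15, -18, -20, -19]
M^⊗4:
  [-24, -18, -28, -16, -19, -22, -20]
  [-28, -22, -31, -19, -22, -26, -23]
  [-22, -17, -24, -16, -11, -16, -16]
  [-31, -29, -28, -28, -23, -28, -22]
  [-31, -26, -34, -25, -28, -30, -27]
  [-28, -23, -30, -22, -17, -22, -22]
  [-30, -27, -30, -26, -23, -28, -22]
Key observation: the optimum is the walk 6->4->3->4->3, with weight (-4) + (-8) + (-6) + (-8) = -26.
Optimal value attained by: walk 6->4->3->4->3.
Answer: (M^⊗4)[6][3] = -26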